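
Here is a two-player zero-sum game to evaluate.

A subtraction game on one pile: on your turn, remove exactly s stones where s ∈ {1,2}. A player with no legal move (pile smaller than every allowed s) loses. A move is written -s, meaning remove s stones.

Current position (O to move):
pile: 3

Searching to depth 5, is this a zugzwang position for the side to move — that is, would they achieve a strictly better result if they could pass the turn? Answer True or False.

zugzwang(3, O) = True

ply 1, O at 3 | -1=-1→2*; -2=-1→1
ply 2, X at 2 | -1=-1→1; -2=+1→0*
ply 3: 0 is terminal -1 (O); from 3 depth 5
suppose O passes — search the same position with X to move:
pass> ply 1, X at 3 | -1=-1→2*; -2=-1→1
pass> ply 2, O at 2 | -1=-1→1; -2=+1→0*
pass> ply 3: 0 is terminal -1 (X); from 3 depth 5
for O: play -1, pass +1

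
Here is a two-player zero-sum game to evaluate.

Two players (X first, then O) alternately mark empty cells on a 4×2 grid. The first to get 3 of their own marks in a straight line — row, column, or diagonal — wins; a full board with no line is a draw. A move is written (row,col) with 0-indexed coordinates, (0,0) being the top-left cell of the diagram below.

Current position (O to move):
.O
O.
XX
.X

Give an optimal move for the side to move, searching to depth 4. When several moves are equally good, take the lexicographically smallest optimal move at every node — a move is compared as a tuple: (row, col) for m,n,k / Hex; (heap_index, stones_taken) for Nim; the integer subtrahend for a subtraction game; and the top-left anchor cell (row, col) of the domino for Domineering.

[.O/O./XX/.X] O move#1: (0,0):-1/OO/O./XX/.X, (1,1):+0/.O/OO/XX/.X*, (3,0):-1/.O/O./XX/OX
[.O/OO/XX/.X] X move#2: (0,0):+0/XO/OO/XX/.X*, (3,0):+0/.O/OO/XX/XX
[XO/OO/XX/.X] O move#3: (3,0):+0/XO/OO/XX/OX*
[XO/OO/XX/OX] end (terminal +0, X#4); searched .O/O./XX/.X to 4

O's best at [.O/O./XX/.X]: (1,1)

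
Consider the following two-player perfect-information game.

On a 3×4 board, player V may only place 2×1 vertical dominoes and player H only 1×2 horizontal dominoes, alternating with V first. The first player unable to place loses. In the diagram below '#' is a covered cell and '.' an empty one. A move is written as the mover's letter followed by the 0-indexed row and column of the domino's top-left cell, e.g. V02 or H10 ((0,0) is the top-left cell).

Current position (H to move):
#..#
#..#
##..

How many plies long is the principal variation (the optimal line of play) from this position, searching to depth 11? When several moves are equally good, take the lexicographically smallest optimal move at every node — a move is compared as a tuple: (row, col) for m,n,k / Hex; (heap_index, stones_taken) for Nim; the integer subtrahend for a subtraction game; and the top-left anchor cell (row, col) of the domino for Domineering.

PV length from [#..#/#..#/##..]: 1 ply

ply 1, H at #..#/#..#/##.. | H01=-1→####/#..#/##..; H11=+1→#..#/####/##..*; H22=-1→#..#/#..#/####
ply 2: #..#/####/##.. is terminal -1 (V); from #..#/#..#/##.. depth 11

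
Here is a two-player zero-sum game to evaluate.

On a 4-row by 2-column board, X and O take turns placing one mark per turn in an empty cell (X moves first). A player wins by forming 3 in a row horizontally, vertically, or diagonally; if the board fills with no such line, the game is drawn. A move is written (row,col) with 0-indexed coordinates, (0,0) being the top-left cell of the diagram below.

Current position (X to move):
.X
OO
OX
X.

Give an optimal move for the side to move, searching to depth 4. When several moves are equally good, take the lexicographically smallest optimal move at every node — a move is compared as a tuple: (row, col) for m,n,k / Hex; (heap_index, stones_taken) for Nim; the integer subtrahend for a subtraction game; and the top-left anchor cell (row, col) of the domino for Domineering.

ply 1, X at .X/OO/OX/X. | (0,0)=+0→XX/OO/OX/X.*; (3,1)=-1→.X/OO/OX/XX
ply 2, O at XX/OO/OX/X. | (3,1)=+0→XX/OO/OX/XO*
ply 3: XX/OO/OX/XO is terminal +0 (X); from .X/OO/OX/X. depth 4

X's best at [.X/OO/OX/X.]: (0,0)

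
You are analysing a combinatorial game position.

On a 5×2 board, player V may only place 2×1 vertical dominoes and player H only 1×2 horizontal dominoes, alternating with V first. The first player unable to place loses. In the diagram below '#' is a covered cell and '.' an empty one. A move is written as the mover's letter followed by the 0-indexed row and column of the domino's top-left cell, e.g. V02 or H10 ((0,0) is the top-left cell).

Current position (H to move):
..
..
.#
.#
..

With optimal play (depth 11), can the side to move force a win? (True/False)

p1 H@[../../.#/.#/..]: H00[##/../.#/.#/..]+1* H10[../##/.#/.#/..]+1 H40[../../.#/.#/##]-1
p2 V@[##/../.#/.#/..]: V10[##/#./##/.#/..]-1* V20[##/../##/##/..]-1 V30[##/../.#/##/#.]-1
p3 H@[##/#./##/.#/..]: H40[##/#./##/.#/##]+1*
p4 V@[##/#./##/.#/##] terminal -1; root [../../.#/.#/..] d11

H winning at [../../.#/.#/..]: True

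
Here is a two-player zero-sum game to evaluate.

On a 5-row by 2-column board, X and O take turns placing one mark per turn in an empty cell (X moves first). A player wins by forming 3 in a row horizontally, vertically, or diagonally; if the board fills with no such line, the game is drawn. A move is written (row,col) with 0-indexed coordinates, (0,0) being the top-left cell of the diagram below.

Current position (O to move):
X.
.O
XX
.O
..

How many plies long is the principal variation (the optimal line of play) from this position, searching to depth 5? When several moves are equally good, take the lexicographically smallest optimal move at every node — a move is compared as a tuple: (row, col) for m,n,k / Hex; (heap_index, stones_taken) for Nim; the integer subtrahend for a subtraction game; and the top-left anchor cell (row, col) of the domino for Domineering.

p1 O@[X./.O/XX/.O/..]: (0,1)[XO/.O/XX/.O/..]-1 (1,0)[X./OO/XX/.O/..]+0* (3,0)[X./.O/XX/OO/..]-1 (4,0)[X./.O/XX/.O/O.]-1 (4,1)[X./.O/XX/.O/.O]-1
p2 X@[X./OO/XX/.O/..]: (0,1)[XX/OO/XX/.O/..]+0* (3,0)[X./OO/XX/XO/..]+0 (4,0)[X./OO/XX/.O/X.]+0 (4,1)[X./OO/XX/.O/.X]+0
p3 O@[XX/OO/XX/.O/..]: (3,0)[XX/OO/XX/OO/..]+0* (4,0)[XX/OO/XX/.O/O.]+0 (4,1)[XX/OO/XX/.O/.O]+0
p4 X@[XX/OO/XX/OO/..]: (4,0)[XX/OO/XX/OO/X.]+0* (4,1)[XX/OO/XX/OO/.X]+0
p5 O@[XX/OO/XX/OO/X.]: (4,1)[XX/OO/XX/OO/XO]+0*
p6 X@[XX/OO/XX/OO/XO] terminal +0; root [X./.O/XX/.O/..] d5

PV length from [X./.O/XX/.O/..]: 5 plies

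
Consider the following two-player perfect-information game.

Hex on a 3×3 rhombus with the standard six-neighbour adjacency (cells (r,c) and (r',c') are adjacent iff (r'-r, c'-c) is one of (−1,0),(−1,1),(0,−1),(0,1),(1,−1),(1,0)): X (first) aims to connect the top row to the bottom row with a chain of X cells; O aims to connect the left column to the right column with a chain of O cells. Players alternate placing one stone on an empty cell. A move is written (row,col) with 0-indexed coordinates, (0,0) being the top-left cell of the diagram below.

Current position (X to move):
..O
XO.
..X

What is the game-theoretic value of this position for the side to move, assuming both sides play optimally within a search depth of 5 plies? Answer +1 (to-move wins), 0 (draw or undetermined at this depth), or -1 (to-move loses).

value(..O/XO./..X, X) = +1

[..O/XO./..X] X move#1: (0,0):-1/X.O/XO./..X, (0,1):-1/.XO/XO./..X, (1,2):-1/..O/XOX/..X, (2,0):+1/..O/XO./X.X*, (2,1):-1/..O/XO./.XX
[..O/XO./X.X] O move#2: (0,0):-1/O.O/XO./X.X*, (0,1):-1/.OO/XO./X.X, (1,2):-1/..O/XOO/X.X, (2,1):-1/..O/XO./XOX
[O.O/XO./X.X] X move#3: (0,1):+1/OXO/XO./X.X*, (1,2):-1/O.O/XOX/X.X, (2,1):-1/O.O/XO./XXX
[OXO/XO./X.X] end (terminal -1, O#4); searched ..O/XO./..X to 5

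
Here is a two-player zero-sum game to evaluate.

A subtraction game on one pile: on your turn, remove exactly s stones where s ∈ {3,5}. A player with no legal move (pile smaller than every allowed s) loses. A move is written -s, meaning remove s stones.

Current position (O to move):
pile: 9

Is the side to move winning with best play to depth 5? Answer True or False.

O winning at [9]: False

p1 O@[9]: -3[6]-1* -5[4]-1
p2 X@[6]: -3[3]-1 -5[1]+1*
p3 O@[1] terminal -1; root [9] d5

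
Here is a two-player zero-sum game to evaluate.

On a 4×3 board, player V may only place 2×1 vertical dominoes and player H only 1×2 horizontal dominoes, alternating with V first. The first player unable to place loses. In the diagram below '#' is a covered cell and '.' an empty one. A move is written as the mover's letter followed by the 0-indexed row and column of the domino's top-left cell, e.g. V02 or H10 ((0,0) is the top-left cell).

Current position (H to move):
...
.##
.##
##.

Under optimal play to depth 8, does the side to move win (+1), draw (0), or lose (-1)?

ply 1, H at .../.##/.##/##. | H00=-1→##./.##/.##/##.*; H01=-1→.##/.##/.##/##.
ply 2, V at ##./.##/.##/##. | V10=+1→##./###/###/##.*
ply 3: ##./###/###/##. is terminal -1 (H); from .../.##/.##/##. depth 8

value(.../.##/.##/##., H) = -1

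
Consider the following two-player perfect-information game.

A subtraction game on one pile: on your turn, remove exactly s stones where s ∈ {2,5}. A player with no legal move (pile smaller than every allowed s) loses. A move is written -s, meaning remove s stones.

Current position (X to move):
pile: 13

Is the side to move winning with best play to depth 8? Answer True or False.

ply 1, X at 13 | -2=+1→11*; -5=+1→8
ply 2, O at 11 | -2=-1→9*; -5=-1→6
ply 3, X at 9 | -2=+1→7*; -5=+1→4
ply 4, O at 7 | -2=-1→5*; -5=-1→2
ply 5, X at 5 | -2=-1→3; -5=+1→0*
ply 6: 0 is terminal -1 (O); from 13 depth 8

X winning at [13]: True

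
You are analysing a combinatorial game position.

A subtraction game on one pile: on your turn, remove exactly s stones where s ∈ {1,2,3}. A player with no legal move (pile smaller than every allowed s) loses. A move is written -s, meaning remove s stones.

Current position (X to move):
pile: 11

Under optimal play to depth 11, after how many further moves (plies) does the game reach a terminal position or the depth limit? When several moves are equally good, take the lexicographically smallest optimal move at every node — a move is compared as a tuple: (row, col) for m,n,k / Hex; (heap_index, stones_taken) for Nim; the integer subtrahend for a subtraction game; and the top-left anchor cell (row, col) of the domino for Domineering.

PV length from [11]: 5 plies

ply 1, X at 11 | -1=-1→10; -2=-1→9; -3=+1→8*
ply 2, O at 8 | -1=-1→7*; -2=-1→6; -3=-1→5
ply 3, X at 7 | -1=-1→6; -2=-1→5; -3=+1→4*
ply 4, O at 4 | -1=-1→3*; -2=-1→2; -3=-1→1
ply 5, X at 3 | -1=-1→2; -2=-1→1; -3=+1→0*
ply 6: 0 is terminal -1 (O); from 11 depth 11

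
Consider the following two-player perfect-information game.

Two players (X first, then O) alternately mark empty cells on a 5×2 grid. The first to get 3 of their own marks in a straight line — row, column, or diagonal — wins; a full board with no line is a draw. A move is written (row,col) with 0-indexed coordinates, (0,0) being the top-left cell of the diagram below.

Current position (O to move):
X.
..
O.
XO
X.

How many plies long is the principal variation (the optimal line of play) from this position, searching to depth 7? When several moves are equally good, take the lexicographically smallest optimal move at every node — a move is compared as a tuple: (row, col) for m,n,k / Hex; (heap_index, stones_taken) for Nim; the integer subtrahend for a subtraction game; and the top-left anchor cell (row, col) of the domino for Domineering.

p1 O@[X./../O./XO/X.]: (0,1)[XO/../O./XO/X.]+0 (1,0)[X./O./O./XO/X.]+0 (1,1)[X./.O/O./XO/X.]+0 (2,1)[X./../OO/XO/X.]+1* (4,1)[X./../O./XO/XO]+0
p2 X@[X./../OO/XO/X.]: (0,1)[XX/../OO/XO/X.]-1* (1,0)[X./X./OO/XO/X.]-1 (1,1)[X./.X/OO/XO/X.]-1 (4,1)[X./../OO/XO/XX]-1
p3 O@[XX/../OO/XO/X.]: (1,0)[XX/O./OO/XO/X.]+1* (1,1)[XX/.O/OO/XO/X.]+1 (4,1)[XX/../OO/XO/XO]+1
p4 X@[XX/O./OO/XO/X.]: (1,1)[XX/OX/OO/XO/X.]-1* (4,1)[XX/O./OO/XO/XX]-1
p5 O@[XX/OX/OO/XO/X.]: (4,1)[XX/OX/OO/XO/XO]+1*
p6 X@[XX/OX/OO/XO/XO] terminal -1; root [X./../O./XO/X.] d7

PV length from [X./../O./XO/X.]: 5 plies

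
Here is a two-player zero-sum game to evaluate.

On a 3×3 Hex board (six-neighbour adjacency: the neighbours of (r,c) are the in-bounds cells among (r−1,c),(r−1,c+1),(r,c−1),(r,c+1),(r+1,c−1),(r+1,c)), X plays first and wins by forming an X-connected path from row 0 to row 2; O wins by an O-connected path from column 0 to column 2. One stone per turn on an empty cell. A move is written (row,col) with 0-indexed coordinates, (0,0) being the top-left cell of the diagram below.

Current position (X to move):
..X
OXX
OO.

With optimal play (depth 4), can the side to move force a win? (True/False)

[..X/OXX/OO.] X move#1: (0,0):-1/X.X/OXX/OO., (0,1):-1/.XX/OXX/OO., (2,2):+1/..X/OXX/OOX*
[..X/OXX/OOX] end (terminal -1, O#2); searched ..X/OXX/OO. to 4

X winning at [..X/OXX/OO.]: True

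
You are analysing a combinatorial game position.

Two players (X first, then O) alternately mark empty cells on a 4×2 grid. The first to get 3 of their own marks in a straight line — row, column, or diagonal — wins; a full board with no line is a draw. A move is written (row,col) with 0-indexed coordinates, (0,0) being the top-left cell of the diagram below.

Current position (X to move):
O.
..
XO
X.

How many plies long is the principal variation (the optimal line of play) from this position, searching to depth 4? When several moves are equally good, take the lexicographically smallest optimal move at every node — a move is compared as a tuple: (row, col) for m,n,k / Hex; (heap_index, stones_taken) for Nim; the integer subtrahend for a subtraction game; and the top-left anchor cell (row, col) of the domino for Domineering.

[O./../XO/X.] X move#1: (0,1):+0/OX/../XO/X., (1,0):+1/O./X./XO/X.*, (1,1):+0/O./.X/XO/X., (3,1):+0/O./../XO/XX
[O./X./XO/X.] end (terminal -1, O#2); searched O./../XO/X. to 4

PV length from [O./../XO/X.]: 1 ply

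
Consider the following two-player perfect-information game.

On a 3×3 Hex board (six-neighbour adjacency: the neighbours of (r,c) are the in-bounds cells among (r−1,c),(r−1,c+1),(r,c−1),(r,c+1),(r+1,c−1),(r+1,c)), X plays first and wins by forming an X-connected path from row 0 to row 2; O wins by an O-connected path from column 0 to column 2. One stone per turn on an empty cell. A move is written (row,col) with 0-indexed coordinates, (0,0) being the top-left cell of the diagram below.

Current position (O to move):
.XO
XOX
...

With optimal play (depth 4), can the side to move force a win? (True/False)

[.XO/XOX/...] O move#1: (0,0):-1/OXO/XOX/..., (2,0):+1/.XO/XOX/O..*, (2,1):-1/.XO/XOX/.O., (2,2):-1/.XO/XOX/..O
[.XO/XOX/O..] end (terminal -1, X#2); searched .XO/XOX/... to 4

O winning at [.XO/XOX/...]: True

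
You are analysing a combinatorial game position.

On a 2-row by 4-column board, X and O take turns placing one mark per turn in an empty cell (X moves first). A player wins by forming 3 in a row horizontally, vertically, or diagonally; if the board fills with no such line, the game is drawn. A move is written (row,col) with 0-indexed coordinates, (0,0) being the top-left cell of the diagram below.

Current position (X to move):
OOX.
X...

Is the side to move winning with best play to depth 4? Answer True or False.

X winning at [OOX./X...]: False

[OOX./X...] X move#1: (0,3):+0/OOXX/X...*, (1,1):+0/OOX./XX.., (1,2):+0/OOX./X.X., (1,3):+0/OOX./X..X
[OOXX/X...] O move#2: (1,1):+0/OOXX/XO..*, (1,2):+0/OOXX/X.O., (1,3):+0/OOXX/X..O
[OOXX/XO..] X move#3: (1,2):+0/OOXX/XOX.*, (1,3):+0/OOXX/XO.X
[OOXX/XOX.] O move#4: (1,3):+0/OOXX/XOXO*
[OOXX/XOXO] end (terminal +0, X#5); searched OOX./X... to 4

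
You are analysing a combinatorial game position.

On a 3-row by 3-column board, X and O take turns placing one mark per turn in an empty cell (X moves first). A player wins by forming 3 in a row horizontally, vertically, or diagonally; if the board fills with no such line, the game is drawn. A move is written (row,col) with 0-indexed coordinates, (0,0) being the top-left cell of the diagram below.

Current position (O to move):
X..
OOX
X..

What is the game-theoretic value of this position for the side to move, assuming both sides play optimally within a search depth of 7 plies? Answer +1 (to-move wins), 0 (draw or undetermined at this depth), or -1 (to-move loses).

value(X../OOX/X.., O) = 0

ply 1, O at X../OOX/X.. | (0,1)=+0→XO./OOX/X..*; (0,2)=+0→X.O/OOX/X..; (2,1)=+0→X../OOX/XO.; (2,2)=+0→X../OOX/X.O
ply 2, X at XO./OOX/X.. | (0,2)=-1→XOX/OOX/X..; (2,1)=+0→XO./OOX/XX.*; (2,2)=-1→XO./OOX/X.X
ply 3, O at XO./OOX/XX. | (0,2)=-1→XOO/OOX/XX.; (2,2)=+0→XO./OOX/XXO*
ply 4, X at XO./OOX/XXO | (0,2)=+0→XOX/OOX/XXO*
ply 5: XOX/OOX/XXO is terminal +0 (O); from X../OOX/X.. depth 7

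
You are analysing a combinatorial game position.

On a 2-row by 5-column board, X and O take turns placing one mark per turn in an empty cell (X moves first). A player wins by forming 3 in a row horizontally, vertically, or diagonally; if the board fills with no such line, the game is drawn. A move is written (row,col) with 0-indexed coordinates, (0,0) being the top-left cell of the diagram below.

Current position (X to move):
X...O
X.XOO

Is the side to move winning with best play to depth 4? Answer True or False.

p1 X@[X...O/X.XOO]: (0,1)[XX..O/X.XOO]+1* (0,2)[X.X.O/X.XOO]+1 (0,3)[X..XO/X.XOO]+0 (1,1)[X...O/XXXOO]+1
p2 O@[XX..O/X.XOO]: (0,2)[XXO.O/X.XOO]-1* (0,3)[XX.OO/X.XOO]-1 (1,1)[XX..O/XOXOO]-1
p3 X@[XXO.O/X.XOO]: (0,3)[XXOXO/X.XOO]+0 (1,1)[XXO.O/XXXOO]+1*
p4 O@[XXO.O/XXXOO] terminal -1; root [X...O/X.XOO] d4

X winning at [X...O/X.XOO]: True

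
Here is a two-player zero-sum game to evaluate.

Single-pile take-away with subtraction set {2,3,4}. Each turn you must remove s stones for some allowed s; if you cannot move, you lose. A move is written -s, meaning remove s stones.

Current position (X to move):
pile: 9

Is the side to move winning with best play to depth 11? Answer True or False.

p1 X@[9]: -2[7]+1* -3[6]+1 -4[5]-1
p2 O@[7]: -2[5]-1* -3[4]-1 -4[3]-1
p3 X@[5]: -2[3]-1 -3[2]-1 -4[1]+1*
p4 O@[1] terminal -1; root [9] d11

X winning at [9]: True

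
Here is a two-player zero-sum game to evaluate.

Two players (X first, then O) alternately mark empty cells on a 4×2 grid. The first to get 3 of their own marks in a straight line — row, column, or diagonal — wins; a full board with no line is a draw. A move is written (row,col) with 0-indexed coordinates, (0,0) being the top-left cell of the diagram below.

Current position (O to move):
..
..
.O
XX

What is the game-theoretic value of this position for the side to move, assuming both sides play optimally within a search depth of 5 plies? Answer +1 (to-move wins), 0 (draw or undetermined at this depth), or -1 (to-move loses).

p1 O@[../../.O/XX]: (0,0)[O./../.O/XX]+0* (0,1)[.O/../.O/XX]+0 (1,0)[../O./.O/XX]+0 (1,1)[../.O/.O/XX]+0 (2,0)[../../OO/XX]+0
p2 X@[O./../.O/XX]: (0,1)[OX/../.O/XX]+0* (1,0)[O./X./.O/XX]+0 (1,1)[O./.X/.O/XX]+0 (2,0)[O./../XO/XX]+0
p3 O@[OX/../.O/XX]: (1,0)[OX/O./.O/XX]+0* (1,1)[OX/.O/.O/XX]+0 (2,0)[OX/../OO/XX]+0
p4 X@[OX/O./.O/XX]: (1,1)[OX/OX/.O/XX]-1 (2,0)[OX/O./XO/XX]+0*
p5 O@[OX/O./XO/XX]: (1,1)[OX/OO/XO/XX]+0*
p6 X@[OX/OO/XO/XX] terminal +0; root [../../.O/XX] d5

value(../../.O/XX, O) = 0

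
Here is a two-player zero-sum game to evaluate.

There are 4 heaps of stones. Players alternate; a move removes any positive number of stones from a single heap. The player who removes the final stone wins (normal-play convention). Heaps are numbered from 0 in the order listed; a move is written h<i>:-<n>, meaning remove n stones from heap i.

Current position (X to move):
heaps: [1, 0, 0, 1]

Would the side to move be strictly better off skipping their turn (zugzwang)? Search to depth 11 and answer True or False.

[(1,0,0,1)] X move#1: h0:-1:-1/(0,0,0,1)*, h3:-1:-1/(1,0,0,0)
[(0,0,0,1)] O move#2: h3:-1:+1/(0,0,0,0)*
[(0,0,0,0)] end (terminal -1, X#3); searched (1,0,0,1) to 11
pass branch (O moves first from the same position):
  | [(1,0,0,1)] O move#1: h0:-1:-1/(0,0,0,1)*, h3:-1:-1/(1,0,0,0)
  | [(0,0,0,1)] X move#2: h3:-1:+1/(0,0,0,0)*
  | [(0,0,0,0)] end (terminal -1, O#3); searched (1,0,0,1) to 11
X moving scores -1; X passing scores +1

zugzwang((1,0,0,1), X) = True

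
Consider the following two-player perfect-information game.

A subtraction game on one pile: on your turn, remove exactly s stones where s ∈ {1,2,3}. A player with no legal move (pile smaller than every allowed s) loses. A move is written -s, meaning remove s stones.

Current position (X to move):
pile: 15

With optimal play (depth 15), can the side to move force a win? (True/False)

X winning at [15]: True

ply 1, X at 15 | -1=-1→14; -2=-1→13; -3=+1→12*
ply 2, O at 12 | -1=-1→11*; -2=-1→10; -3=-1→9
ply 3, X at 11 | -1=-1→10; -2=-1→9; -3=+1→8*
ply 4, O at 8 | -1=-1→7*; -2=-1→6; -3=-1→5
ply 5, X at 7 | -1=-1→6; -2=-1→5; -3=+1→4*
ply 6, O at 4 | -1=-1→3*; -2=-1→2; -3=-1→1
ply 7, X at 3 | -1=-1→2; -2=-1→1; -3=+1→0*
ply 8: 0 is terminal -1 (O); from 15 depth 15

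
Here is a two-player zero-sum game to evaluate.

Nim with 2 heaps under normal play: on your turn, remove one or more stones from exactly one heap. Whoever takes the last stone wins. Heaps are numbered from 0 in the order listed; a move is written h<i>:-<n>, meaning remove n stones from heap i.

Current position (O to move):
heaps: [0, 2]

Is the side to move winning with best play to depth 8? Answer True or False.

O winning at [(0,2)]: True

[(0,2)] O move#1: h1:-1:-1/(0,1), h1:-2:+1/(0,0)*
[(0,0)] end (terminal -1, X#2); searched (0,2) to 8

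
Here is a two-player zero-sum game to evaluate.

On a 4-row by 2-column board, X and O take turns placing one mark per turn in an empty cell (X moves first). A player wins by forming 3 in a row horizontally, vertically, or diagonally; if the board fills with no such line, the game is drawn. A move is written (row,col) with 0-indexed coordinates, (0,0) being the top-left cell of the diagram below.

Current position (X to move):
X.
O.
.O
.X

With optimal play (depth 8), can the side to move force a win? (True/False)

[X./O./.O/.X] X move#1: (0,1):+0/XX/O./.O/.X*, (1,1):+0/X./OX/.O/.X, (2,0):+0/X./O./XO/.X, (3,0):+0/X./O./.O/XX
[XX/O./.O/.X] O move#2: (1,1):+0/XX/OO/.O/.X*, (2,0):+0/XX/O./OO/.X, (3,0):+0/XX/O./.O/OX
[XX/OO/.O/.X] X move#3: (2,0):+0/XX/OO/XO/.X*, (3,0):+0/XX/OO/.O/XX
[XX/OO/XO/.X] O move#4: (3,0):+0/XX/OO/XO/OX*
[XX/OO/XO/OX] end (terminal +0, X#5); searched X./O./.O/.X to 8

X winning at [X./O./.O/.X]: False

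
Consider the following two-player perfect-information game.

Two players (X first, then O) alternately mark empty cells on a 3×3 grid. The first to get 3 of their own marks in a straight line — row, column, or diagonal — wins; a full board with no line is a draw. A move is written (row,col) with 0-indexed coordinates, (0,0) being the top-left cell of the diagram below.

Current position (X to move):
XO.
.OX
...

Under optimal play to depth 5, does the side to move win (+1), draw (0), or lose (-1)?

value(XO./.OX/..., X) = 0

ply 1, X at XO./.OX/... | (0,2)=-1→XOX/.OX/...; (1,0)=-1→XO./XOX/...; (2,0)=-1→XO./.OX/X..; (2,1)=+0→XO./.OX/.X.*; (2,2)=-1→XO./.OX/..X
ply 2, O at XO./.OX/.X. | (0,2)=-1→XOO/.OX/.X.; (1,0)=-1→XO./OOX/.X.; (2,0)=+0→XO./.OX/OX.*; (2,2)=+0→XO./.OX/.XO
ply 3, X at XO./.OX/OX. | (0,2)=+0→XOX/.OX/OX.*; (1,0)=-1→XO./XOX/OX.; (2,2)=-1→XO./.OX/OXX
ply 4, O at XOX/.OX/OX. | (1,0)=-1→XOX/OOX/OX.; (2,2)=+0→XOX/.OX/OXO*
ply 5, X at XOX/.OX/OXO | (1,0)=+0→XOX/XOX/OXO*
ply 6: XOX/XOX/OXO is terminal +0 (O); from XO./.OX/... depth 5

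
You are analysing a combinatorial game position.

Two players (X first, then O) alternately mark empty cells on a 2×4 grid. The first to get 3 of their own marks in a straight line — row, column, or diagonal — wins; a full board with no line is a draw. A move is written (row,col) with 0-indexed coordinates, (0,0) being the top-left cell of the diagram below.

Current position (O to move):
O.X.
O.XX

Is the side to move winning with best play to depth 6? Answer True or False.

O winning at [O.X./O.XX]: False

[O.X./O.XX] O move#1: (0,1):-1/OOX./O.XX, (0,3):-1/O.XO/O.XX, (1,1):+0/O.X./OOXX*
[O.X./OOXX] X move#2: (0,1):+0/OXX./OOXX*, (0,3):+0/O.XX/OOXX
[OXX./OOXX] O move#3: (0,3):+0/OXXO/OOXX*
[OXXO/OOXX] end (terminal +0, X#4); searched O.X./O.XX to 6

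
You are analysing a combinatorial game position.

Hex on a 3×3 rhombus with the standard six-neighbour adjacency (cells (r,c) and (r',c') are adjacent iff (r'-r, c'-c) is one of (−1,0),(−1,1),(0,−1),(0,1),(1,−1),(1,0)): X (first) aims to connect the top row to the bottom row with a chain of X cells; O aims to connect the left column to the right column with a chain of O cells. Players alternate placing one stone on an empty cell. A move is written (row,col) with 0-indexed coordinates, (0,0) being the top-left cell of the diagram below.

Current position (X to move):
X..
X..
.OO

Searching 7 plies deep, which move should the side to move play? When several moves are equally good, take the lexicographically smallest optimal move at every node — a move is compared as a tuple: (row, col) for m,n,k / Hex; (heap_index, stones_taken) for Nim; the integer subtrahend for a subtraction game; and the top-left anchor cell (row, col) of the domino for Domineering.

X's best at [X../X../.OO]: (2,0)

[X../X../.OO] X move#1: (0,1):-1/XX./X../.OO, (0,2):-1/X.X/X../.OO, (1,1):-1/X../XX./.OO, (1,2):-1/X../X.X/.OO, (2,0):+1/X../X../XOO*
[X../X../XOO] end (terminal -1, O#2); searched X../X../.OO to 7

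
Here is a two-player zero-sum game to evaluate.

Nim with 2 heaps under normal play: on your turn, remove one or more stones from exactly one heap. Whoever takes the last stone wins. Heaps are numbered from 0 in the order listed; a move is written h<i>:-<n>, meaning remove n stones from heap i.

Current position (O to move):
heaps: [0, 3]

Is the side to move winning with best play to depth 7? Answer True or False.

O winning at [(0,3)]: True

ply 1, O at (0,3) | h1:-1=-1→(0,2); h1:-2=-1→(0,1); h1:-3=+1→(0,0)*
ply 2: (0,0) is terminal -1 (X); from (0,3) depth 7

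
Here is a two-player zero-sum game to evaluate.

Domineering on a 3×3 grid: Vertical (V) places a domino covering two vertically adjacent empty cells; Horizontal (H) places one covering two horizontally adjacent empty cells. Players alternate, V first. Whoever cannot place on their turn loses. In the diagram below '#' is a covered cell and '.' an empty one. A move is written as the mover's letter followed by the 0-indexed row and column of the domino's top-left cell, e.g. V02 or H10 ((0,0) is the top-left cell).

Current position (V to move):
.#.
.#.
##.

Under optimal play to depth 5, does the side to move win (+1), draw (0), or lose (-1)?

[.#./.#./##.] V move#1: V00:+1/##./##./##.*, V02:+1/.##/.##/##., V12:+1/.#./.##/###
[##./##./##.] end (terminal -1, H#2); searched .#./.#./##. to 5

value(.#./.#./##., V) = +1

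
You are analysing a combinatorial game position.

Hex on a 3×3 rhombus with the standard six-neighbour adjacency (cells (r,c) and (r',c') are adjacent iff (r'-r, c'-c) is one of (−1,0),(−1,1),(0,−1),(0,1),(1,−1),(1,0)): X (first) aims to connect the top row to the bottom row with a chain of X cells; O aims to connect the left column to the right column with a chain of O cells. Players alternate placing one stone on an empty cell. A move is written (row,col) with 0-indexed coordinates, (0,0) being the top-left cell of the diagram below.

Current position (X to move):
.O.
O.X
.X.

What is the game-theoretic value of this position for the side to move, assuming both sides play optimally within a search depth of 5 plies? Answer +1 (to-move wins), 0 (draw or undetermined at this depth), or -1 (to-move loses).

value(.O./O.X/.X., X) = +1

[.O./O.X/.X.] X move#1: (0,0):-1/XO./O.X/.X., (0,2):+1/.OX/O.X/.X.*, (1,1):-1/.O./OXX/.X., (2,0):-1/.O./O.X/XX., (2,2):-1/.O./O.X/.XX
[.OX/O.X/.X.] end (terminal -1, O#2); searched .O./O.X/.X. to 5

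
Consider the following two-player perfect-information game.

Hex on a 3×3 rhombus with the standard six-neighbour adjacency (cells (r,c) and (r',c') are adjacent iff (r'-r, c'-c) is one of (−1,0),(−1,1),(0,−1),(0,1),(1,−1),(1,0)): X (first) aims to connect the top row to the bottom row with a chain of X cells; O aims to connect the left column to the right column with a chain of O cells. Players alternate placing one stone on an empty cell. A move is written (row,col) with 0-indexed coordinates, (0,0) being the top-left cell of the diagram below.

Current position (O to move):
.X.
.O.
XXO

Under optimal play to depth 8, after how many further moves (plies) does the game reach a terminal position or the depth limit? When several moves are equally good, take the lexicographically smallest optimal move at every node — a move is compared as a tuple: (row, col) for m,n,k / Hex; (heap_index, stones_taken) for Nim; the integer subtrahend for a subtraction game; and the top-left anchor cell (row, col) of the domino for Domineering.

PV length from [.X./.O./XXO]: 3 plies

[.X./.O./XXO] O move#1: (0,0):-1/OX./.O./XXO, (0,2):-1/.XO/.O./XXO, (1,0):+1/.X./OO./XXO*, (1,2):-1/.X./.OO/XXO
[.X./OO./XXO] X move#2: (0,0):-1/XX./OO./XXO*, (0,2):-1/.XX/OO./XXO, (1,2):-1/.X./OOX/XXO
[XX./OO./XXO] O move#3: (0,2):+1/XXO/OO./XXO*, (1,2):+1/XX./OOO/XXO
[XXO/OO./XXO] end (terminal -1, X#4); searched .X./.O./XXO to 8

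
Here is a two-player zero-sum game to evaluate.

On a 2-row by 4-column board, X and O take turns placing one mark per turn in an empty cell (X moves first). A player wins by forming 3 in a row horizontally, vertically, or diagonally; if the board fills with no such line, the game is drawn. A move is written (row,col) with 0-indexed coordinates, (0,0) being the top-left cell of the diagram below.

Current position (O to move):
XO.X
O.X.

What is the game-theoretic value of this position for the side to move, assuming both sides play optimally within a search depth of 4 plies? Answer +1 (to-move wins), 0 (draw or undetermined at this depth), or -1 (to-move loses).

[XO.X/O.X.] O move#1: (0,2):+0/XOOX/O.X.*, (1,1):+0/XO.X/OOX., (1,3):+0/XO.X/O.XO
[XOOX/O.X.] X move#2: (1,1):+0/XOOX/OXX.*, (1,3):+0/XOOX/O.XX
[XOOX/OXX.] O move#3: (1,3):+0/XOOX/OXXO*
[XOOX/OXXO] end (terminal +0, X#4); searched XO.X/O.X. to 4

value(XO.X/O.X., O) = 0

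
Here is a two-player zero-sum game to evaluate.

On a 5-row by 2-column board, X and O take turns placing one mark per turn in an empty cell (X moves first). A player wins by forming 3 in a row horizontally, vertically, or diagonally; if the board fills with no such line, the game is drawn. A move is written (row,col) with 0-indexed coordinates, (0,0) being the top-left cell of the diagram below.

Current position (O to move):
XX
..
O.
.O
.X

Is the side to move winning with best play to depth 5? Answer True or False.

O winning at [XX/../O./.O/.X]: True

ply 1, O at XX/../O./.O/.X | (1,0)=+0→XX/O./O./.O/.X; (1,1)=+1→XX/.O/O./.O/.X*; (2,1)=+1→XX/../OO/.O/.X; (3,0)=+1→XX/../O./OO/.X; (4,0)=+0→XX/../O./.O/OX
ply 2, X at XX/.O/O./.O/.X | (1,0)=-1→XX/XO/O./.O/.X*; (2,1)=-1→XX/.O/OX/.O/.X; (3,0)=-1→XX/.O/O./XO/.X; (4,0)=-1→XX/.O/O./.O/XX
ply 3, O at XX/XO/O./.O/.X | (2,1)=+1→XX/XO/OO/.O/.X*; (3,0)=+1→XX/XO/O./OO/.X; (4,0)=+1→XX/XO/O./.O/OX
ply 4: XX/XO/OO/.O/.X is terminal -1 (X); from XX/../O./.O/.X depth 5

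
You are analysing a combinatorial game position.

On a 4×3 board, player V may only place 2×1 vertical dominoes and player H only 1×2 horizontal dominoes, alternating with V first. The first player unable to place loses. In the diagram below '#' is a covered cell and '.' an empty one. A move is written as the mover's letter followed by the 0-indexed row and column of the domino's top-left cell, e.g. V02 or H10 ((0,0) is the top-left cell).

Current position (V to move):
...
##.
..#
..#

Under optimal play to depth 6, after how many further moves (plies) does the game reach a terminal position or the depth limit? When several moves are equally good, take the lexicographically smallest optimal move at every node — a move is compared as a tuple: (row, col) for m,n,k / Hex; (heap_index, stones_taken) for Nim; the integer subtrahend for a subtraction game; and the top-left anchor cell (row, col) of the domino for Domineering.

PV length from [.../##./..#/..#]: 3 plies

[.../##./..#/..#] V move#1: V02:-1/..#/###/..#/..#, V20:+1/.../##./#.#/#.#*, V21:+1/.../##./.##/.##
[.../##./#.#/#.#] H move#2: H00:-1/##./##./#.#/#.#*, H01:-1/.##/##./#.#/#.#
[##./##./#.#/#.#] V move#3: V02:+1/###/###/#.#/#.#*, V21:+1/##./##./###/###
[###/###/#.#/#.#] end (terminal -1, H#4); searched .../##./..#/..# to 6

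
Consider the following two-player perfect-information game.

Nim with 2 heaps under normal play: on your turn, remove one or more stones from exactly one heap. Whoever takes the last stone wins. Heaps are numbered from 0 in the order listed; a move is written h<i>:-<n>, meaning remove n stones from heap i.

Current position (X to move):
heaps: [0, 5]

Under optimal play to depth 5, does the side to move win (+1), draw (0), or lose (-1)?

value((0,5), X) = +1

[(0,5)] X move#1: h1:-1:-1/(0,4), h1:-2:-1/(0,3), h1:-3:-1/(0,2), h1:-4:-1/(0,1), h1:-5:+1/(0,0)*
[(0,0)] end (terminal -1, O#2); searched (0,5) to 5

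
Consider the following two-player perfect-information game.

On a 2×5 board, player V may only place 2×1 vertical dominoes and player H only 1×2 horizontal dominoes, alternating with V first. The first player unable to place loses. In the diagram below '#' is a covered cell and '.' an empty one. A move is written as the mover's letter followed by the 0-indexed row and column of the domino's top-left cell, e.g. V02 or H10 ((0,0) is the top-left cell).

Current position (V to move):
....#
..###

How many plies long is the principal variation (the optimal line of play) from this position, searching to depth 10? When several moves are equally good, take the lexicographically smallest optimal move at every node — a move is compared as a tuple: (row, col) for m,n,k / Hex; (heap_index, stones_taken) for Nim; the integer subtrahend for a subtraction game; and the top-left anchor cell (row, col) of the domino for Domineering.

[....#/..###] V move#1: V00:-1/#...#/#.###, V01:+1/.#..#/.####*
[.#..#/.####] H move#2: H02:-1/.####/.####*
[.####/.####] V move#3: V00:+1/#####/#####*
[#####/#####] end (terminal -1, H#4); searched ....#/..### to 10

PV length from [....#/..###]: 3 plies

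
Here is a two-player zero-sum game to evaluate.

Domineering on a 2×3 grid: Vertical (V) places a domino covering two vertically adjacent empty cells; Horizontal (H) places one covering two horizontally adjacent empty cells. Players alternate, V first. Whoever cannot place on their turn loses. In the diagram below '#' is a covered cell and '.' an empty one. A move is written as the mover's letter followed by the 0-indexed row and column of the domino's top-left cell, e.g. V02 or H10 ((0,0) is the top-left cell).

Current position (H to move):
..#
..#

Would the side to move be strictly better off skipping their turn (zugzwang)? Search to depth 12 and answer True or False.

zugzwang(..#/..#, H) = False

[..#/..#] H move#1: H00:+1/###/..#*, H10:+1/..#/###
[###/..#] end (terminal -1, V#2); searched ..#/..# to 12
suppose H passes — search the same position with V to move:
pass> [..#/..#] V move#1: V00:+1/#.#/#.#*, V01:+1/.##/.##
pass> [#.#/#.#] end (terminal -1, H#2); searched ..#/..# to 12
for H: play +1, pass -1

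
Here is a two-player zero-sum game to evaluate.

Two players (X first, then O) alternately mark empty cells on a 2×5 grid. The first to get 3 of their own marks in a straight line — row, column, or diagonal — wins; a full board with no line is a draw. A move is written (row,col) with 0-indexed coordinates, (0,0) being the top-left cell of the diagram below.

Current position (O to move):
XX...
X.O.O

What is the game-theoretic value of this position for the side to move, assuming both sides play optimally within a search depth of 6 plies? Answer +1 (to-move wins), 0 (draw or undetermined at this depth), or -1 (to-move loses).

[XX.../X.O.O] O move#1: (0,2):+0/XXO../X.O.O, (0,3):-1/XX.O./X.O.O, (0,4):-1/XX..O/X.O.O, (1,1):-1/XX.../XOO.O, (1,3):+1/XX.../X.OOO*
[XX.../X.OOO] end (terminal -1, X#2); searched XX.../X.O.O to 6

value(XX.../X.O.O, O) = +1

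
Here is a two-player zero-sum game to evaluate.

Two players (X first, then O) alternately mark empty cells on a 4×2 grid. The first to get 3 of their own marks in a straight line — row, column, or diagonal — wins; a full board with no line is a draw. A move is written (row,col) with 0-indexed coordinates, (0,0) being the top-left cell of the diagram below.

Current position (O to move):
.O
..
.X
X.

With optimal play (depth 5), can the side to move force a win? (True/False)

p1 O@[.O/../.X/X.]: (0,0)[OO/../.X/X.]+0* (1,0)[.O/O./.X/X.]+0 (1,1)[.O/.O/.X/X.]+0 (2,0)[.O/../OX/X.]+0 (3,1)[.O/../.X/XO]+0
p2 X@[OO/../.X/X.]: (1,0)[OO/X./.X/X.]+0* (1,1)[OO/.X/.X/X.]+0 (2,0)[OO/../XX/X.]+0 (3,1)[OO/../.X/XX]+0
p3 O@[OO/X./.X/X.]: (1,1)[OO/XO/.X/X.]-1 (2,0)[OO/X./OX/X.]+0* (3,1)[OO/X./.X/XO]-1
p4 X@[OO/X./OX/X.]: (1,1)[OO/XX/OX/X.]+0* (3,1)[OO/X./OX/XX]+0
p5 O@[OO/XX/OX/X.]: (3,1)[OO/XX/OX/XO]+0*
p6 X@[OO/XX/OX/XO] terminal +0; root [.O/../.X/X.] d5

O winning at [.O/../.X/X.]: False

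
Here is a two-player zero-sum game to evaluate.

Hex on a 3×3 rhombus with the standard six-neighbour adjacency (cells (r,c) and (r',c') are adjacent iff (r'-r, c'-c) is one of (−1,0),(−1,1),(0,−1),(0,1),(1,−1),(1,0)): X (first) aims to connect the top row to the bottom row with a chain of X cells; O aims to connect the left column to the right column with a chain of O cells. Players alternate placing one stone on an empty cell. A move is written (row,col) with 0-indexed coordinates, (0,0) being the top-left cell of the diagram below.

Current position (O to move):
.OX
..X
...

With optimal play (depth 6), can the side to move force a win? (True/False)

p1 O@[.OX/..X/...]: (0,0)[OOX/..X/...]-1* (1,0)[.OX/O.X/...]-1 (1,1)[.OX/.OX/...]-1 (2,0)[.OX/..X/O..]-1 (2,1)[.OX/..X/.O.]-1 (2,2)[.OX/..X/..O]-1
p2 X@[OOX/..X/...]: (1,0)[OOX/X.X/...]+1* (1,1)[OOX/.XX/...]+1 (2,0)[OOX/..X/X..]+1 (2,1)[OOX/..X/.X.]+1 (2,2)[OOX/..X/..X]+1
p3 O@[OOX/X.X/...]: (1,1)[OOX/XOX/...]-1* (2,0)[OOX/X.X/O..]-1 (2,1)[OOX/X.X/.O.]-1 (2,2)[OOX/X.X/..O]-1
p4 X@[OOX/XOX/...]: (2,0)[OOX/XOX/X..]+1* (2,1)[OOX/XOX/.X.]+1 (2,2)[OOX/XOX/..X]+1
p5 O@[OOX/XOX/X..]: (2,1)[OOX/XOX/XO.]-1* (2,2)[OOX/XOX/X.O]-1
p6 X@[OOX/XOX/XO.]: (2,2)[OOX/XOX/XOX]+1*
p7 O@[OOX/XOX/XOX] terminal -1; root [.OX/..X/...] d6

O winning at [.OX/..X/...]: False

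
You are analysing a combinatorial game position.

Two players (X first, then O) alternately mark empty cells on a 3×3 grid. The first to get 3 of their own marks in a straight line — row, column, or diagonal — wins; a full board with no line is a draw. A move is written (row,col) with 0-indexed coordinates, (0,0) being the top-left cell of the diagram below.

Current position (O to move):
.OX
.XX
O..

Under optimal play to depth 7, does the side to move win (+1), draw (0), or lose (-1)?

value(.OX/.XX/O.., O) = -1

p1 O@[.OX/.XX/O..]: (0,0)[OOX/.XX/O..]-1* (1,0)[.OX/OXX/O..]-1 (2,1)[.OX/.XX/OO.]-1 (2,2)[.OX/.XX/O.O]-1
p2 X@[OOX/.XX/O..]: (1,0)[OOX/XXX/O..]+1* (2,1)[OOX/.XX/OX.]-1 (2,2)[OOX/.XX/O.X]+1
p3 O@[OOX/XXX/O..] terminal -1; root [.OX/.XX/O..] d7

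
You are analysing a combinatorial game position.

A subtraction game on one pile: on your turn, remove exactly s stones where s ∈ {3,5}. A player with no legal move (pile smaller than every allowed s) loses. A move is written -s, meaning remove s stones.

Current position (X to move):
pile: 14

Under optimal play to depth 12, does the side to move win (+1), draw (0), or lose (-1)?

[14] X move#1: -3:-1/11, -5:+1/9*
[9] O move#2: -3:-1/6*, -5:-1/4
[6] X move#3: -3:-1/3, -5:+1/1*
[1] end (terminal -1, O#4); searched 14 to 12

value(14, X) = +1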